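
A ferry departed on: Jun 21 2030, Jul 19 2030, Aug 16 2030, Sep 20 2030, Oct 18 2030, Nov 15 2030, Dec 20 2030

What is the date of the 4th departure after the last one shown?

These are Fridays at 28- or 35-day spacing (28, 28, 35, 28, 28, 35).
The pattern: 3rd Friday of the month.
January 2031 — 3rd Friday is Jan 17 2031.
February 2031 — 3rd Friday is Feb 21 2031.
3rd Friday of March 2031: Mar 21 2031.
3rd Friday of April 2031: Apr 18 2031.

Apr 18 2031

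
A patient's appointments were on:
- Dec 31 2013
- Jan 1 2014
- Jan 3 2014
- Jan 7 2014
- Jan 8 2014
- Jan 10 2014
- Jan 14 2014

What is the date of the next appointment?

Jan 15 2014

The gap pattern 1, 2, 4, 1, 2, 4 repeats every 3 events.
These are the Tuesdays, Wednesdays and Fridays of each week.
The following Wednesday is Jan 15 2014.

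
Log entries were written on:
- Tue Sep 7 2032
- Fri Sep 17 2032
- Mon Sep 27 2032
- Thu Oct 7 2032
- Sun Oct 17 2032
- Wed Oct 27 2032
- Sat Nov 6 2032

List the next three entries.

Tue Nov 16 2032, Fri Nov 26 2032, Mon Dec 6 2032

Gaps between consecutive events: 10, 10, 10, 10, 10, 10 days — a constant 10-day interval.
Sat Nov 6 2032 + 10 days = Tue Nov 16 2032.
Tue Nov 16 2032 + 10 days = Fri Nov 26 2032.
Fri Nov 26 2032 + 10 days = Mon Dec 6 2032.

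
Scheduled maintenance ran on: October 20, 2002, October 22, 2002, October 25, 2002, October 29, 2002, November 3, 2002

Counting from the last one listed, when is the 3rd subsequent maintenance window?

Intervals are 2, 3, 4, 5 days — an arithmetic progression with common difference 1.
Next gap: 6 days. November 3, 2002 + 6 days = November 9, 2002.
Next gap: 7 days. November 9, 2002 + 7 days = November 16, 2002.
Next gap: 8 days. November 16, 2002 + 8 days = November 24, 2002.

November 24, 2002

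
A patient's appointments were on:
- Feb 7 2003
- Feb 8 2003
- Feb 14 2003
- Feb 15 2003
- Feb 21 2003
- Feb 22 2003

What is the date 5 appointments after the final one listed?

Every event lands on a Friday or Saturday (gaps cycle 1, 6, 1, 6, 1).
So the schedule is: every Friday and Saturday.
Next Friday: Feb 28 2003.
Next Saturday: Mar 1 2003.
The following Friday is Mar 7 2003.
Next Saturday: Mar 8 2003.
Next Friday: Mar 14 2003.

Mar 14 2003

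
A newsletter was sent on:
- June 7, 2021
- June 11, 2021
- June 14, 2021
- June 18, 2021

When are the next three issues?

The gap pattern 4, 3, 4 repeats every 2 events.
These are the Mondays and Fridays of each week.
Next Monday: June 21, 2021.
The following Friday is June 25, 2021.
The following Monday is June 28, 2021.

June 21, 2021; June 25, 2021; June 28, 2021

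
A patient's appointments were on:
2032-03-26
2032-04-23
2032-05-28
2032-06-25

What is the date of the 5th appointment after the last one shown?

2032-11-26

All dates are Fridays, 28, 35, 28 days apart.
Specifically, the 4th Friday of each month.
4th Friday of July 2032: 2032-07-23.
4th Friday of August 2032: 2032-08-27.
September 2032 — 4th Friday is 2032-09-24.
4th Friday of October 2032: 2032-10-22.
4th Friday of November 2032: 2032-11-26.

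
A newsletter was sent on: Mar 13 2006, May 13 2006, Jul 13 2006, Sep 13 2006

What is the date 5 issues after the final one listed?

Jul 13 2007

Each date is the 13th; the gaps (61, 61, 62) track the month lengths.
The rule is the 13th of every 2 months.
November 2006: Nov 13 2006.
January 2007: Jan 13 2007.
Next: March 2007 → Mar 13 2007.
May 2007: May 13 2007.
July 2007: Jul 13 2007.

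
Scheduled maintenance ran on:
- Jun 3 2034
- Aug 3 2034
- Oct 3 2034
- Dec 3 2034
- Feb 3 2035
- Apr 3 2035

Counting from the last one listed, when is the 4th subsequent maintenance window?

Gaps: 61, 61, 61, 62, 59 days — not constant. Every event is on the 3rd of the month.
Pattern: the 3rd of every 2 months.
Next: June 2035 → Jun 3 2035.
August 2035: Aug 3 2035.
Next: October 2035 → Oct 3 2035.
Next: December 2035 → Dec 3 2035.

Dec 3 2035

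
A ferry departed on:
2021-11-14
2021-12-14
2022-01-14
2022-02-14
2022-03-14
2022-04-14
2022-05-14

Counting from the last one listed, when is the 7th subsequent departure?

Each date is the 14th; the gaps (30, 31, 31, 28, 31, 30) track the month lengths.
The rule is the 14th of each month.
Next: June 2022 → 2022-06-14.
July 2022: 2022-07-14.
Next: August 2022 → 2022-08-14.
Next: September 2022 → 2022-09-14.
Next: October 2022 → 2022-10-14.
November 2022: 2022-11-14.
Next: December 2022 → 2022-12-14.

2022-12-14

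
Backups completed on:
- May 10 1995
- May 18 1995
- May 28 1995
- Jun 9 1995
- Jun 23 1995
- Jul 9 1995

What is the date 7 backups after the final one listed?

Dec 24 1995

Intervals are 8, 10, 12, 14, 16 days — an arithmetic progression with common difference 2.
Next gap: 18 days. Jul 9 1995 + 18 days = Jul 27 1995.
Next gap: 20 days. Jul 27 1995 + 20 days = Aug 16 1995.
Next gap: 22 days. Aug 16 1995 + 22 days = Sep 7 1995.
Next gap: 24 days. Sep 7 1995 + 24 days = Oct 1 1995.
Next gap: 26 days. Oct 1 1995 + 26 days = Oct 27 1995.
Next gap: 28 days. Oct 27 1995 + 28 days = Nov 24 1995.
Next gap: 30 days. Nov 24 1995 + 30 days = Dec 24 1995.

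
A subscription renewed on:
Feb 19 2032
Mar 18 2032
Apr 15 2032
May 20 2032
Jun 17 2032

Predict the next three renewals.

Gaps: 28, 28, 35, 28 days — a mix of 28 and 35. Every date is a Thursday.
Each is the 3rd Thursday of its month.
July 2032 — 3rd Thursday is Jul 15 2032.
3rd Thursday of August 2032: Aug 19 2032.
3rd Thursday of September 2032: Sep 16 2032.

Jul 15 2032, Aug 19 2032, Sep 16 2032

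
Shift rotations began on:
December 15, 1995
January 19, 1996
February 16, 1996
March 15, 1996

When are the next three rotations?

April 19, 1996; May 17, 1996; June 21, 1996

Gaps: 35, 28, 28 days — a mix of 28 and 35. Every date is a Friday.
Each is the 3rd Friday of its month.
April 1996 — 3rd Friday is April 19, 1996.
May 1996 — 3rd Friday is May 17, 1996.
3rd Friday of June 1996: June 21, 1996.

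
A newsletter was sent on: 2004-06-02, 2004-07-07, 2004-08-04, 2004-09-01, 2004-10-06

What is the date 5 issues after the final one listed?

All dates are Wednesdays, 35, 28, 28, 35 days apart.
Specifically, the 1st Wednesday of each month.
November 2004 — 1st Wednesday is 2004-11-03.
1st Wednesday of December 2004: 2004-12-01.
January 2005 — 1st Wednesday is 2005-01-05.
1st Wednesday of February 2005: 2005-02-02.
March 2005 — 1st Wednesday is 2005-03-02.

2005-03-02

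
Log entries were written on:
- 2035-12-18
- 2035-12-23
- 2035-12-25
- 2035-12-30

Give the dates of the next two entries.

2036-01-01, 2036-01-06

Gaps: 5, 2, 5 days — not constant, but cyclic with period 2.
The events fall on every Tuesday and Sunday.
Next Tuesday: 2036-01-01.
Next Sunday: 2036-01-06.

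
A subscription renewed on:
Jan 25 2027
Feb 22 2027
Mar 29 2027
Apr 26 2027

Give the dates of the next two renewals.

May 31 2027, Jun 28 2027

All Mondays; the gaps (28, 35, 28) vary with month length.
This is the last Monday of each month.
May 2027 ends with Monday May 31 2027.
June 2027 ends with Monday Jun 28 2027.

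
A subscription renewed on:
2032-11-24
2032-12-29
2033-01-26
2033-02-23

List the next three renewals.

2033-03-30, 2033-04-27, 2033-05-25

These are Wednesdays with 35, 28, 28-day gaps.
Each is the final Wednesday of its month — 2032-12-29 is past the 28th, so '4th Wednesday' doesn't fit.
March 2033 ends with Wednesday 2033-03-30.
April 2033 ends with Wednesday 2033-04-27.
Last Wednesday of May 2033: 2033-05-25.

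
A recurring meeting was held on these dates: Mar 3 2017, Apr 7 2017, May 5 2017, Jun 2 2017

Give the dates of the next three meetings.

Jul 7 2017, Aug 4 2017, Sep 1 2017

These are Fridays at 28- or 35-day spacing (35, 28, 28).
The pattern: 1st Friday of the month.
1st Friday of July 2017: Jul 7 2017.
1st Friday of August 2017: Aug 4 2017.
1st Friday of September 2017: Sep 1 2017.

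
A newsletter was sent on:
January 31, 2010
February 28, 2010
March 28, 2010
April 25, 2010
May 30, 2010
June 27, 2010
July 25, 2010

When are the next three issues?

All Sundays; the gaps (28, 28, 28, 35, 28, 28) vary with month length.
This is the last Sunday of each month.
Last Sunday of August 2010: August 29, 2010.
Last Sunday of September 2010: September 26, 2010.
Last Sunday of October 2010: October 31, 2010.

August 29, 2010; September 26, 2010; October 31, 2010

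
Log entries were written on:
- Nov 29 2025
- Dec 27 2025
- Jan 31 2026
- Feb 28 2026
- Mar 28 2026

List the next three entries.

Apr 25 2026, May 30 2026, Jun 27 2026

These are Saturdays with 28, 35, 28, 28-day gaps.
Each is the final Saturday of its month — Nov 29 2025 is past the 28th, so '4th Saturday' doesn't fit.
April 2026 ends with Saturday Apr 25 2026.
Last Saturday of May 2026: May 30 2026.
June 2026 ends with Saturday Jun 27 2026.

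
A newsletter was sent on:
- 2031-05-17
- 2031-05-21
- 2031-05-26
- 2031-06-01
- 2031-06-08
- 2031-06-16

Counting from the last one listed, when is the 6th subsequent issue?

2031-08-24

Intervals are 4, 5, 6, 7, 8 days — an arithmetic progression with common difference 1.
Next gap: 9 days. 2031-06-16 + 9 days = 2031-06-25.
Next gap: 10 days. 2031-06-25 + 10 days = 2031-07-05.
Next gap: 11 days. 2031-07-05 + 11 days = 2031-07-16.
Next gap: 12 days. 2031-07-16 + 12 days = 2031-07-28.
Next gap: 13 days. 2031-07-28 + 13 days = 2031-08-10.
Next gap: 14 days. 2031-08-10 + 14 days = 2031-08-24.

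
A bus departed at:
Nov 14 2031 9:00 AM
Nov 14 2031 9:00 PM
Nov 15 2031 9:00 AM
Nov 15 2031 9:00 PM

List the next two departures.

The interval is a steady 12 hours (12, 12, 12).
Nov 15 2031 9:00 PM + 12 h = Nov 16 2031 9:00 AM.
Nov 16 2031 9:00 AM + 12 h = Nov 16 2031 9:00 PM.

Nov 16 2031 9:00 AM, Nov 16 2031 9:00 PM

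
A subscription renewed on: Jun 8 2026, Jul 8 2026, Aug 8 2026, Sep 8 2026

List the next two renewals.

Oct 8 2026, Nov 8 2026

The day-of-month is always 8 (30, 31, 31 days between events).
So this recurs on the 8th of each month.
Next: October 2026 → Oct 8 2026.
Next: November 2026 → Nov 8 2026.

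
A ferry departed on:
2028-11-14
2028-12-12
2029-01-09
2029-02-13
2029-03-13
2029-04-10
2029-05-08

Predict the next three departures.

These are Tuesdays at 28- or 35-day spacing (28, 28, 35, 28, 28, 28).
The pattern: 2nd Tuesday of the month.
2nd Tuesday of June 2029: 2029-06-12.
2nd Tuesday of July 2029: 2029-07-10.
August 2029 — 2nd Tuesday is 2029-08-14.

2029-06-12, 2029-07-10, 2029-08-14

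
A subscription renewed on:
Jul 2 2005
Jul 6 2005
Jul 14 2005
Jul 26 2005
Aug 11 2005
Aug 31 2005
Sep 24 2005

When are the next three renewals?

Gaps: 4, 8, 12, 16, 20, 24 days — each gap is 4 larger than the previous one.
Next gap: 28 days. Sep 24 2005 + 28 days = Oct 22 2005.
Next gap: 32 days. Oct 22 2005 + 32 days = Nov 23 2005.
Next gap: 36 days. Nov 23 2005 + 36 days = Dec 29 2005.

Oct 22 2005, Nov 23 2005, Dec 29 2005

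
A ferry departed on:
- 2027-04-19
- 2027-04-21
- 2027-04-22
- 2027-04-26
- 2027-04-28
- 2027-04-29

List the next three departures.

2027-05-03, 2027-05-05, 2027-05-06

Gaps: 2, 1, 4, 2, 1 days — not constant, but cyclic with period 3.
The events fall on every Monday, Wednesday and Thursday.
Next Monday: 2027-05-03.
Next Wednesday: 2027-05-05.
Next Thursday: 2027-05-06.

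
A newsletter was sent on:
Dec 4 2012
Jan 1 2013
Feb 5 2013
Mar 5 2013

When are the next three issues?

Apr 2 2013, May 7 2013, Jun 4 2013

Gaps: 28, 35, 28 days — a mix of 28 and 35. Every date is a Tuesday.
Each is the 1st Tuesday of its month.
1st Tuesday of April 2013: Apr 2 2013.
1st Tuesday of May 2013: May 7 2013.
June 2013 — 1st Tuesday is Jun 4 2013.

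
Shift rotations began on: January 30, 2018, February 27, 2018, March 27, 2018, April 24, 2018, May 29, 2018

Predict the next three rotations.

All Tuesdays; the gaps (28, 28, 28, 35) vary with month length.
This is the last Tuesday of each month.
June 2018 ends with Tuesday June 26, 2018.
Last Tuesday of July 2018: July 31, 2018.
Last Tuesday of August 2018: August 28, 2018.

June 26, 2018; July 31, 2018; August 28, 2018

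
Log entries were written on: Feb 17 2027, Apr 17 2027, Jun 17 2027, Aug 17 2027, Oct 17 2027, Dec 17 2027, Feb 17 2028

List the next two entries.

Apr 17 2028, Jun 17 2028

The day-of-month is always 17 (59, 61, 61, 61, 61, 62 days between events).
So this recurs on the 17th of every 2 months.
April 2028: Apr 17 2028.
Next: June 2028 → Jun 17 2028.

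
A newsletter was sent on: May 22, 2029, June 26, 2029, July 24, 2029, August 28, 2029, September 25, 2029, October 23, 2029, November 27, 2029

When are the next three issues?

December 25, 2029; January 22, 2030; February 26, 2030

Gaps: 35, 28, 35, 28, 28, 35 days — a mix of 28 and 35. Every date is a Tuesday.
Each is the 4th Tuesday of its month.
4th Tuesday of December 2029: December 25, 2029.
January 2030 — 4th Tuesday is January 22, 2030.
4th Tuesday of February 2030: February 26, 2030.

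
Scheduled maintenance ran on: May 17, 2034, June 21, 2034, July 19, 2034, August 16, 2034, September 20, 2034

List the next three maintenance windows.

Gaps: 35, 28, 28, 35 days — a mix of 28 and 35. Every date is a Wednesday.
Each is the 3rd Wednesday of its month.
3rd Wednesday of October 2034: October 18, 2034.
3rd Wednesday of November 2034: November 15, 2034.
December 2034 — 3rd Wednesday is December 20, 2034.

October 18, 2034; November 15, 2034; December 20, 2034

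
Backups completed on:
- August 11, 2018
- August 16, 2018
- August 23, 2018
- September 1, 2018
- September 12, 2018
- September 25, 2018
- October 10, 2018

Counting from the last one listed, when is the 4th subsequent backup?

December 29, 2018

Gaps: 5, 7, 9, 11, 13, 15 days — each gap is 2 larger than the previous one.
Next gap: 17 days. October 10, 2018 + 17 days = October 27, 2018.
Next gap: 19 days. October 27, 2018 + 19 days = November 15, 2018.
Next gap: 21 days. November 15, 2018 + 21 days = December 6, 2018.
Next gap: 23 days. December 6, 2018 + 23 days = December 29, 2018.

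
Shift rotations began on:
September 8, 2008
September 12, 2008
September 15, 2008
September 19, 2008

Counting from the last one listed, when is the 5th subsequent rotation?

Every event lands on a Monday or Friday (gaps cycle 4, 3, 4).
So the schedule is: every Monday and Friday.
Next Monday: September 22, 2008.
Next Friday: September 26, 2008.
The following Monday is September 29, 2008.
Next Friday: October 3, 2008.
Next Monday: October 6, 2008.

October 6, 2008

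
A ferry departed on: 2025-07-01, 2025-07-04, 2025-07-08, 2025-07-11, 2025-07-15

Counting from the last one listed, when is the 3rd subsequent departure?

Gaps: 3, 4, 3, 4 days — not constant, but cyclic with period 2.
The events fall on every Tuesday and Friday.
Next Friday: 2025-07-18.
The following Tuesday is 2025-07-22.
Next Friday: 2025-07-25.

2025-07-25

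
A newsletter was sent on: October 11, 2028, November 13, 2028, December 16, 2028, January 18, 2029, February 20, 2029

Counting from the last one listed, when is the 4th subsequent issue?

July 2, 2029

Every event comes 33 days after the last (33, 33, 33, 33).
February 20, 2029 + 33 days = March 25, 2029.
March 25, 2029 + 33 days = April 27, 2029.
April 27, 2029 + 33 days = May 30, 2029.
May 30, 2029 + 33 days = July 2, 2029.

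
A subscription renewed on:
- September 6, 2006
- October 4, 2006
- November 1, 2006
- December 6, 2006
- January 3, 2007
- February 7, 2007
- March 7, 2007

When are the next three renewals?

April 4, 2007; May 2, 2007; June 6, 2007

These are Wednesdays at 28- or 35-day spacing (28, 28, 35, 28, 35, 28).
The pattern: 1st Wednesday of the month.
1st Wednesday of April 2007: April 4, 2007.
May 2007 — 1st Wednesday is May 2, 2007.
June 2007 — 1st Wednesday is June 6, 2007.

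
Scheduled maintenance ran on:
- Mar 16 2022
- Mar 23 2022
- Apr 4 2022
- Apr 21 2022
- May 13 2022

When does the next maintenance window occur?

Jun 9 2022

The spacing grows by 5 each time: 7, 12, 17, 22 days.
Next gap: 27 days. May 13 2022 + 27 days = Jun 9 2022.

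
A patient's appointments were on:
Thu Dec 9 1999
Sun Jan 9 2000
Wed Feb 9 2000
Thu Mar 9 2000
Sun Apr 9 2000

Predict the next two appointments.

Gaps: 31, 31, 29, 31 days — not constant. Every event is on the 9th of the month.
Pattern: the 9th of each month.
May 2000: Tue May 9 2000.
Next: June 2000 → Fri Jun 9 2000.

Tue May 9 2000, Fri Jun 9 2000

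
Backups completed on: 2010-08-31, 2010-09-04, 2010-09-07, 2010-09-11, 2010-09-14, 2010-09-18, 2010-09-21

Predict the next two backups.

The gap pattern 4, 3, 4, 3, 4, 3 repeats every 2 events.
These are the Tuesdays and Saturdays of each week.
The following Saturday is 2010-09-25.
The following Tuesday is 2010-09-28.

2010-09-25, 2010-09-28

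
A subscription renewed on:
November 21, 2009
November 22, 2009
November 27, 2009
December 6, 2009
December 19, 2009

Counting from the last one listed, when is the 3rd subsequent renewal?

Intervals are 1, 5, 9, 13 days — an arithmetic progression with common difference 4.
Next gap: 17 days. December 19, 2009 + 17 days = January 5, 2010.
Next gap: 21 days. January 5, 2010 + 21 days = January 26, 2010.
Next gap: 25 days. January 26, 2010 + 25 days = February 20, 2010.

February 20, 2010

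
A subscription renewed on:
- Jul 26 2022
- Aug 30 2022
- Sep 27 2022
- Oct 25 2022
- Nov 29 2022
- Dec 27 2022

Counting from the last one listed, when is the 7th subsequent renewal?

Jul 25 2023

All Tuesdays; the gaps (35, 28, 28, 35, 28) vary with month length.
This is the last Tuesday of each month.
January 2023 ends with Tuesday Jan 31 2023.
February 2023 ends with Tuesday Feb 28 2023.
Last Tuesday of March 2023: Mar 28 2023.
April 2023 ends with Tuesday Apr 25 2023.
May 2023 ends with Tuesday May 30 2023.
June 2023 ends with Tuesday Jun 27 2023.
Last Tuesday of July 2023: Jul 25 2023.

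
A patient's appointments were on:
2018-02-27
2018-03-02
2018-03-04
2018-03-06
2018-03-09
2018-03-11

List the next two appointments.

The gap pattern 3, 2, 2, 3, 2 repeats every 3 events.
These are the Tuesdays, Fridays and Sundays of each week.
Next Tuesday: 2018-03-13.
The following Friday is 2018-03-16.

2018-03-13, 2018-03-16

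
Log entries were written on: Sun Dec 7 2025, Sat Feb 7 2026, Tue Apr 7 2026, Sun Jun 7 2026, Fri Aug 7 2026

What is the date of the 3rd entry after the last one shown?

Each date is the 7th; the gaps (62, 59, 61, 61) track the month lengths.
The rule is the 7th of every 2 months.
October 2026: Wed Oct 7 2026.
December 2026: Mon Dec 7 2026.
Next: February 2027 → Sun Feb 7 2027.

Sun Feb 7 2027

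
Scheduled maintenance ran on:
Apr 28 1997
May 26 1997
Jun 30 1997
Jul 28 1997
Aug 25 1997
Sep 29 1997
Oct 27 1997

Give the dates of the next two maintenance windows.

All Mondays; the gaps (28, 35, 28, 28, 35, 28) vary with month length.
This is the last Monday of each month.
November 1997 ends with Monday Nov 24 1997.
December 1997 ends with Monday Dec 29 1997.

Nov 24 1997, Dec 29 1997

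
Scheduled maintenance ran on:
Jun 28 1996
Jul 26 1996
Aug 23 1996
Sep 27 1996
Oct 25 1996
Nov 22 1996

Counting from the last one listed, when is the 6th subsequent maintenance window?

These are Fridays at 28- or 35-day spacing (28, 28, 35, 28, 28).
The pattern: 4th Friday of the month.
4th Friday of December 1996: Dec 27 1996.
January 1997 — 4th Friday is Jan 24 1997.
February 1997 — 4th Friday is Feb 28 1997.
4th Friday of March 1997: Mar 28 1997.
April 1997 — 4th Friday is Apr 25 1997.
4th Friday of May 1997: May 23 1997.

May 23 1997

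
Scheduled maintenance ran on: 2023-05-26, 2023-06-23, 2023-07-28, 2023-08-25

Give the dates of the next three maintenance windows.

2023-09-22, 2023-10-27, 2023-11-24

All dates are Fridays, 28, 35, 28 days apart.
Specifically, the 4th Friday of each month.
4th Friday of September 2023: 2023-09-22.
4th Friday of October 2023: 2023-10-27.
November 2023 — 4th Friday is 2023-11-24.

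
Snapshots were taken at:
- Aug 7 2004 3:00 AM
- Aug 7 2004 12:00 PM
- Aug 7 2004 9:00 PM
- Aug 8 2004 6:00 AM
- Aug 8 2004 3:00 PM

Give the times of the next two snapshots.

Aug 9 2004 12:00 AM, Aug 9 2004 9:00 AM

Spacing: 9, 9, 9, 9 h — constant 9 h.
Aug 8 2004 3:00 PM + 9 h = Aug 9 2004 12:00 AM.
Aug 9 2004 12:00 AM + 9 h = Aug 9 2004 9:00 AM.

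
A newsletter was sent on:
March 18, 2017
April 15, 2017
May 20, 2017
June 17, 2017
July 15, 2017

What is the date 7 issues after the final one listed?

Gaps: 28, 35, 28, 28 days — a mix of 28 and 35. Every date is a Saturday.
Each is the 3rd Saturday of its month.
August 2017 — 3rd Saturday is August 19, 2017.
3rd Saturday of September 2017: September 16, 2017.
3rd Saturday of October 2017: October 21, 2017.
3rd Saturday of November 2017: November 18, 2017.
December 2017 — 3rd Saturday is December 16, 2017.
January 2018 — 3rd Saturday is January 20, 2018.
February 2018 — 3rd Saturday is February 17, 2018.

February 17, 2018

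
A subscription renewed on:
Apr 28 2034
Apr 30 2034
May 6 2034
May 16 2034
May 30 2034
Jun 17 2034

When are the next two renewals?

Intervals are 2, 6, 10, 14, 18 days — an arithmetic progression with common difference 4.
Next gap: 22 days. Jun 17 2034 + 22 days = Jul 9 2034.
Next gap: 26 days. Jul 9 2034 + 26 days = Aug 4 2034.

Jul 9 2034, Aug 4 2034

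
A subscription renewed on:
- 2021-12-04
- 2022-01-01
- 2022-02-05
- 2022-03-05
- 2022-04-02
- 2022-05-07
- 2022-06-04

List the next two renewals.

2022-07-02, 2022-08-06

These are Saturdays at 28- or 35-day spacing (28, 35, 28, 28, 35, 28).
The pattern: 1st Saturday of the month.
July 2022 — 1st Saturday is 2022-07-02.
1st Saturday of August 2022: 2022-08-06.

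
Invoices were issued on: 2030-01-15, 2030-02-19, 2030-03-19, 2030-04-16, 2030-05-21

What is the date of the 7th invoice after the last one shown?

2030-12-17

These are Tuesdays at 28- or 35-day spacing (35, 28, 28, 35).
The pattern: 3rd Tuesday of the month.
3rd Tuesday of June 2030: 2030-06-18.
July 2030 — 3rd Tuesday is 2030-07-16.
August 2030 — 3rd Tuesday is 2030-08-20.
3rd Tuesday of September 2030: 2030-09-17.
October 2030 — 3rd Tuesday is 2030-10-15.
November 2030 — 3rd Tuesday is 2030-11-19.
3rd Tuesday of December 2030: 2030-12-17.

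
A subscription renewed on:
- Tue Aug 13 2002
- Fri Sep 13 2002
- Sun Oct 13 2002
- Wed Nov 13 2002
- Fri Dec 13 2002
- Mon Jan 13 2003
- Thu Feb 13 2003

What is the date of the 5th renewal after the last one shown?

Gaps: 31, 30, 31, 30, 31, 31 days — not constant. Every event is on the 13th of the month.
Pattern: the 13th of each month.
Next: March 2003 → Thu Mar 13 2003.
April 2003: Sun Apr 13 2003.
Next: May 2003 → Tue May 13 2003.
Next: June 2003 → Fri Jun 13 2003.
July 2003: Sun Jul 13 2003.

Sun Jul 13 2003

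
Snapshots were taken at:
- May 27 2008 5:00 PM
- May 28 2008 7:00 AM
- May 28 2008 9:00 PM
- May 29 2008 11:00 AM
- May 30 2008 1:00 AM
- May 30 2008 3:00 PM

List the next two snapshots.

Spacing: 14, 14, 14, 14, 14 h — constant 14 h.
May 30 2008 3:00 PM + 14 h = May 31 2008 5:00 AM.
May 31 2008 5:00 AM + 14 h = May 31 2008 7:00 PM.

May 31 2008 5:00 AM, May 31 2008 7:00 PM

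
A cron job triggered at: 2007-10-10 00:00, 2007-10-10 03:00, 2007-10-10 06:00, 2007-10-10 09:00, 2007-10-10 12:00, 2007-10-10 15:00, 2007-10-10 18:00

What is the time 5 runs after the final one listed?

Gaps: 3, 3, 3, 3, 3, 3 hours — each event is 3 hours after the previous one.
2007-10-10 18:00 + 3 h = 2007-10-10 21:00.
2007-10-10 21:00 + 3 h = 2007-10-11 00:00.
2007-10-11 00:00 + 3 h = 2007-10-11 03:00.
2007-10-11 03:00 + 3 h = 2007-10-11 06:00.
2007-10-11 06:00 + 3 h = 2007-10-11 09:00.

2007-10-11 09:00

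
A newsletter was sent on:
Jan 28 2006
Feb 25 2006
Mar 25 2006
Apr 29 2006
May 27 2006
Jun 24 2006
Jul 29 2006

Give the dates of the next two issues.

All Saturdays; the gaps (28, 28, 35, 28, 28, 35) vary with month length.
This is the last Saturday of each month.
August 2006 ends with Saturday Aug 26 2006.
Last Saturday of September 2006: Sep 30 2006.

Aug 26 2006, Sep 30 2006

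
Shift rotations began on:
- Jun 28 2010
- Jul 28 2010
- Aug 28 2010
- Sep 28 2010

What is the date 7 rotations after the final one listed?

Each date is the 28th; the gaps (30, 31, 31) track the month lengths.
The rule is the 28th of each month.
October 2010: Oct 28 2010.
Next: November 2010 → Nov 28 2010.
December 2010: Dec 28 2010.
Next: January 2011 → Jan 28 2011.
February 2011: Feb 28 2011.
Next: March 2011 → Mar 28 2011.
April 2011: Apr 28 2011.

Apr 28 2011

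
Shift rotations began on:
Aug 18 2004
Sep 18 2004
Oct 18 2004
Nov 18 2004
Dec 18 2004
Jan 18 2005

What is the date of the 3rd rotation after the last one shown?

Apr 18 2005

Gaps: 31, 30, 31, 30, 31 days — not constant. Every event is on the 18th of the month.
Pattern: the 18th of each month.
Next: February 2005 → Feb 18 2005.
March 2005: Mar 18 2005.
April 2005: Apr 18 2005.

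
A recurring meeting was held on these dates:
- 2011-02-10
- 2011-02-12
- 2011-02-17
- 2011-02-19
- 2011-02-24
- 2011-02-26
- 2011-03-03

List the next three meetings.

Gaps: 2, 5, 2, 5, 2, 5 days — not constant, but cyclic with period 2.
The events fall on every Thursday and Saturday.
Next Saturday: 2011-03-05.
The following Thursday is 2011-03-10.
The following Saturday is 2011-03-12.

2011-03-05, 2011-03-10, 2011-03-12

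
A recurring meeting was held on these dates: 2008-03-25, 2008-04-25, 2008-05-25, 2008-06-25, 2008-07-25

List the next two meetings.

2008-08-25, 2008-09-25

Gaps: 31, 30, 31, 30 days — not constant. Every event is on the 25th of the month.
Pattern: the 25th of each month.
August 2008: 2008-08-25.
September 2008: 2008-09-25.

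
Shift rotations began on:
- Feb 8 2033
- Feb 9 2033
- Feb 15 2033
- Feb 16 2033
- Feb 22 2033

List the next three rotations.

Feb 23 2033, Mar 1 2033, Mar 2 2033

Every event lands on a Tuesday or Wednesday (gaps cycle 1, 6, 1, 6).
So the schedule is: every Tuesday and Wednesday.
The following Wednesday is Feb 23 2033.
Next Tuesday: Mar 1 2033.
Next Wednesday: Mar 2 2033.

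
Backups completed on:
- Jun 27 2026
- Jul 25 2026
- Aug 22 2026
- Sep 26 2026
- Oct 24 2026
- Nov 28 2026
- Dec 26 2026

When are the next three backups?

Jan 23 2027, Feb 27 2027, Mar 27 2027

Gaps: 28, 28, 35, 28, 35, 28 days — a mix of 28 and 35. Every date is a Saturday.
Each is the 4th Saturday of its month.
January 2027 — 4th Saturday is Jan 23 2027.
February 2027 — 4th Saturday is Feb 27 2027.
March 2027 — 4th Saturday is Mar 27 2027.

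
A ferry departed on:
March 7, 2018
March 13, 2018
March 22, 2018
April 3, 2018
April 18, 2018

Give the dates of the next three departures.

May 6, 2018; May 27, 2018; June 20, 2018

Intervals are 6, 9, 12, 15 days — an arithmetic progression with common difference 3.
Next gap: 18 days. April 18, 2018 + 18 days = May 6, 2018.
Next gap: 21 days. May 6, 2018 + 21 days = May 27, 2018.
Next gap: 24 days. May 27, 2018 + 24 days = June 20, 2018.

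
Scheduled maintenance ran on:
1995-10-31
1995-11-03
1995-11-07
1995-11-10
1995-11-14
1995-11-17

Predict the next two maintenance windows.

Every event lands on a Tuesday or Friday (gaps cycle 3, 4, 3, 4, 3).
So the schedule is: every Tuesday and Friday.
Next Tuesday: 1995-11-21.
Next Friday: 1995-11-24.

1995-11-21, 1995-11-24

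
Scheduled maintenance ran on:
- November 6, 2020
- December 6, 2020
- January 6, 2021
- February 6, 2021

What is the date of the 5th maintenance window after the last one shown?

July 6, 2021

Gaps: 30, 31, 31 days — not constant. Every event is on the 6th of the month.
Pattern: the 6th of each month.
Next: March 2021 → March 6, 2021.
Next: April 2021 → April 6, 2021.
May 2021: May 6, 2021.
Next: June 2021 → June 6, 2021.
Next: July 2021 → July 6, 2021.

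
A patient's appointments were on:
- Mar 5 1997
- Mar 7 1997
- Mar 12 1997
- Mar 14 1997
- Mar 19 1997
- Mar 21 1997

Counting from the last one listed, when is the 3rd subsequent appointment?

Apr 2 1997

Gaps: 2, 5, 2, 5, 2 days — not constant, but cyclic with period 2.
The events fall on every Wednesday and Friday.
The following Wednesday is Mar 26 1997.
Next Friday: Mar 28 1997.
Next Wednesday: Apr 2 1997.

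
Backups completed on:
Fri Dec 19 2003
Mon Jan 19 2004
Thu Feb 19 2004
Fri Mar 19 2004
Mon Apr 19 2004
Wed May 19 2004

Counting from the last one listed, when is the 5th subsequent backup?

Each date is the 19th; the gaps (31, 31, 29, 31, 30) track the month lengths.
The rule is the 19th of each month.
Next: June 2004 → Sat Jun 19 2004.
Next: July 2004 → Mon Jul 19 2004.
Next: August 2004 → Thu Aug 19 2004.
September 2004: Sun Sep 19 2004.
October 2004: Tue Oct 19 2004.

Tue Oct 19 2004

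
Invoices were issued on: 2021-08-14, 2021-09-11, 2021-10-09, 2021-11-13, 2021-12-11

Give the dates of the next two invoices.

These are Saturdays at 28- or 35-day spacing (28, 28, 35, 28).
The pattern: 2nd Saturday of the month.
2nd Saturday of January 2022: 2022-01-08.
2nd Saturday of February 2022: 2022-02-12.

2022-01-08, 2022-02-12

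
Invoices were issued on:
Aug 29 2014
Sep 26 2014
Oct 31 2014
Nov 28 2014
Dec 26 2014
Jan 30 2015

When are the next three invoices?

All Fridays; the gaps (28, 35, 28, 28, 35) vary with month length.
This is the last Friday of each month.
Last Friday of February 2015: Feb 27 2015.
Last Friday of March 2015: Mar 27 2015.
Last Friday of April 2015: Apr 24 2015.

Feb 27 2015, Mar 27 2015, Apr 24 2015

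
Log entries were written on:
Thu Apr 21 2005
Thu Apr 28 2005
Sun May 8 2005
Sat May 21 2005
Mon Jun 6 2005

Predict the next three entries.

Intervals are 7, 10, 13, 16 days — an arithmetic progression with common difference 3.
Next gap: 19 days. Mon Jun 6 2005 + 19 days = Sat Jun 25 2005.
Next gap: 22 days. Sat Jun 25 2005 + 22 days = Sun Jul 17 2005.
Next gap: 25 days. Sun Jul 17 2005 + 25 days = Thu Aug 11 2005.

Sat Jun 25 2005, Sun Jul 17 2005, Thu Aug 11 2005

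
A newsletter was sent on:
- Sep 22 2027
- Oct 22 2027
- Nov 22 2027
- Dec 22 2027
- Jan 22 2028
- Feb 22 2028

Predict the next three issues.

Mar 22 2028, Apr 22 2028, May 22 2028

The day-of-month is always 22 (30, 31, 30, 31, 31 days between events).
So this recurs on the 22nd of each month.
Next: March 2028 → Mar 22 2028.
April 2028: Apr 22 2028.
May 2028: May 22 2028.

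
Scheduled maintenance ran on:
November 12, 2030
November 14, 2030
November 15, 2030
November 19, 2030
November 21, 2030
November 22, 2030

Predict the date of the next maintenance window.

The gap pattern 2, 1, 4, 2, 1 repeats every 3 events.
These are the Tuesdays, Thursdays and Fridays of each week.
Next Tuesday: November 26, 2030.

November 26, 2030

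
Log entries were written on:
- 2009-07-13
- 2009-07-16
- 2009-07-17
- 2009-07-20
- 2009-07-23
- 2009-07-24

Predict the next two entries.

The gap pattern 3, 1, 3, 3, 1 repeats every 3 events.
These are the Mondays, Thursdays and Fridays of each week.
The following Monday is 2009-07-27.
Next Thursday: 2009-07-30.

2009-07-27, 2009-07-30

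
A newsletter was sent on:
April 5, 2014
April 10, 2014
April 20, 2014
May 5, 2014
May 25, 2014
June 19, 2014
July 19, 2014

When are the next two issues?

Gaps: 5, 10, 15, 20, 25, 30 days — each gap is 5 larger than the previous one.
Next gap: 35 days. July 19, 2014 + 35 days = August 23, 2014.
Next gap: 40 days. August 23, 2014 + 40 days = October 2, 2014.

August 23, 2014; October 2, 2014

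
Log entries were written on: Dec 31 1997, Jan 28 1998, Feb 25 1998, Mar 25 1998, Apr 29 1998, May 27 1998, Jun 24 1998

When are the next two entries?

Every date is a Wednesday; gaps 28, 28, 28, 35, 28, 28 days.
Each is the last Wednesday of its month (at least one falls on the 29th or later, ruling out '4th Wednesday').
July 1998 ends with Wednesday Jul 29 1998.
Last Wednesday of August 1998: Aug 26 1998.

Jul 29 1998, Aug 26 1998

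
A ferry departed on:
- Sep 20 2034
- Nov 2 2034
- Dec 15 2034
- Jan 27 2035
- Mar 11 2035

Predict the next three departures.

The spacing is 43, 43, 43, 43 days — always 43 days.
Mar 11 2035 + 43 days = Apr 23 2035.
Apr 23 2035 + 43 days = Jun 5 2035.
Jun 5 2035 + 43 days = Jul 18 2035.

Apr 23 2035, Jun 5 2035, Jul 18 2035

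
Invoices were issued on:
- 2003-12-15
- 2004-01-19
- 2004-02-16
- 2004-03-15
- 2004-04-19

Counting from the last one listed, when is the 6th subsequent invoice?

2004-10-18

Gaps: 35, 28, 28, 35 days — a mix of 28 and 35. Every date is a Monday.
Each is the 3rd Monday of its month.
May 2004 — 3rd Monday is 2004-05-17.
June 2004 — 3rd Monday is 2004-06-21.
July 2004 — 3rd Monday is 2004-07-19.
3rd Monday of August 2004: 2004-08-16.
3rd Monday of September 2004: 2004-09-20.
October 2004 — 3rd Monday is 2004-10-18.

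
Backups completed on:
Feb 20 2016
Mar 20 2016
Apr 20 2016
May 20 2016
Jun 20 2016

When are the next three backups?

Each date is the 20th; the gaps (29, 31, 30, 31) track the month lengths.
The rule is the 20th of each month.
July 2016: Jul 20 2016.
August 2016: Aug 20 2016.
September 2016: Sep 20 2016.

Jul 20 2016, Aug 20 2016, Sep 20 2016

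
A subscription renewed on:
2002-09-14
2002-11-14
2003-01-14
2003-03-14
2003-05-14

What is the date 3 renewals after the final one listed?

2003-11-14

Each date is the 14th; the gaps (61, 61, 59, 61) track the month lengths.
The rule is the 14th of every 2 months.
July 2003: 2003-07-14.
September 2003: 2003-09-14.
November 2003: 2003-11-14.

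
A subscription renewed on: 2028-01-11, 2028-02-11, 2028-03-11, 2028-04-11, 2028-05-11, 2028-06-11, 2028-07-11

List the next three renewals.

The day-of-month is always 11 (31, 29, 31, 30, 31, 30 days between events).
So this recurs on the 11th of each month.
August 2028: 2028-08-11.
Next: September 2028 → 2028-09-11.
Next: October 2028 → 2028-10-11.

2028-08-11, 2028-09-11, 2028-10-11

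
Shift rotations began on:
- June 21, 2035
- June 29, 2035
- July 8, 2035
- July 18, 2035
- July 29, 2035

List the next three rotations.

Gaps: 8, 9, 10, 11 days — each gap is 1 larger than the previous one.
Next gap: 12 days. July 29, 2035 + 12 days = August 10, 2035.
Next gap: 13 days. August 10, 2035 + 13 days = August 23, 2035.
Next gap: 14 days. August 23, 2035 + 14 days = September 6, 2035.

August 10, 2035; August 23, 2035; September 6, 2035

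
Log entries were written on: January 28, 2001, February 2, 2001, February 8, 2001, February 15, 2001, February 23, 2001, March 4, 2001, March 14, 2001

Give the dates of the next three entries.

Gaps: 5, 6, 7, 8, 9, 10 days — each gap is 1 larger than the previous one.
Next gap: 11 days. March 14, 2001 + 11 days = March 25, 2001.
Next gap: 12 days. March 25, 2001 + 12 days = April 6, 2001.
Next gap: 13 days. April 6, 2001 + 13 days = April 19, 2001.

March 25, 2001; April 6, 2001; April 19, 2001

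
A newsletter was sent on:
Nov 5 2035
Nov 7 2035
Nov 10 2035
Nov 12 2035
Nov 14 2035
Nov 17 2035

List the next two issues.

Nov 19 2035, Nov 21 2035

Gaps: 2, 3, 2, 2, 3 days — not constant, but cyclic with period 3.
The events fall on every Monday, Wednesday and Saturday.
The following Monday is Nov 19 2035.
The following Wednesday is Nov 21 2035.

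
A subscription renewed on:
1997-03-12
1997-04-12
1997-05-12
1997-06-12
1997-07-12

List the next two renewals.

The day-of-month is always 12 (31, 30, 31, 30 days between events).
So this recurs on the 12th of each month.
Next: August 1997 → 1997-08-12.
September 1997: 1997-09-12.

1997-08-12, 1997-09-12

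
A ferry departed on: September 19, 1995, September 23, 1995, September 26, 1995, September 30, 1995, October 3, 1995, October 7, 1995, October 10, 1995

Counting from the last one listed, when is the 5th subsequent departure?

Gaps: 4, 3, 4, 3, 4, 3 days — not constant, but cyclic with period 2.
The events fall on every Tuesday and Saturday.
The following Saturday is October 14, 1995.
Next Tuesday: October 17, 1995.
The following Saturday is October 21, 1995.
Next Tuesday: October 24, 1995.
The following Saturday is October 28, 1995.

October 28, 1995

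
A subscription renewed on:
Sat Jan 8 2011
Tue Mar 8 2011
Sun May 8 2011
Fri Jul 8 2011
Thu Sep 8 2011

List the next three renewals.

Gaps: 59, 61, 61, 62 days — not constant. Every event is on the 8th of the month.
Pattern: the 8th of every 2 months.
November 2011: Tue Nov 8 2011.
January 2012: Sun Jan 8 2012.
March 2012: Thu Mar 8 2012.

Tue Nov 8 2011, Sun Jan 8 2012, Thu Mar 8 2012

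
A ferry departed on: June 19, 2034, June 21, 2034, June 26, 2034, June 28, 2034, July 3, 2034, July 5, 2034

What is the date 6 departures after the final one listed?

July 26, 2034

Gaps: 2, 5, 2, 5, 2 days — not constant, but cyclic with period 2.
The events fall on every Monday and Wednesday.
Next Monday: July 10, 2034.
Next Wednesday: July 12, 2034.
The following Monday is July 17, 2034.
Next Wednesday: July 19, 2034.
The following Monday is July 24, 2034.
Next Wednesday: July 26, 2034.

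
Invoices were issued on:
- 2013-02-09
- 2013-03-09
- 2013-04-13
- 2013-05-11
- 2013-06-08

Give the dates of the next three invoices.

2013-07-13, 2013-08-10, 2013-09-14

These are Saturdays at 28- or 35-day spacing (28, 35, 28, 28).
The pattern: 2nd Saturday of the month.
July 2013 — 2nd Saturday is 2013-07-13.
August 2013 — 2nd Saturday is 2013-08-10.
September 2013 — 2nd Saturday is 2013-09-14.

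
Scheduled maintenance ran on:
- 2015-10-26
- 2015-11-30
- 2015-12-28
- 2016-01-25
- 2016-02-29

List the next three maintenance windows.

2016-03-28, 2016-04-25, 2016-05-30

These are Mondays with 35, 28, 28, 35-day gaps.
Each is the final Monday of its month — 2015-11-30 is past the 28th, so '4th Monday' doesn't fit.
Last Monday of March 2016: 2016-03-28.
Last Monday of April 2016: 2016-04-25.
Last Monday of May 2016: 2016-05-30.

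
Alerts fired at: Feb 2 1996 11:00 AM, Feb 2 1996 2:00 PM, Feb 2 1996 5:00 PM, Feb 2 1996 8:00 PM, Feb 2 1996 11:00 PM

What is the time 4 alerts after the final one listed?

Feb 3 1996 11:00 AM

Spacing: 3, 3, 3, 3 h — constant 3 h.
Feb 2 1996 11:00 PM + 3 h = Feb 3 1996 2:00 AM.
Feb 3 1996 2:00 AM + 3 h = Feb 3 1996 5:00 AM.
Feb 3 1996 5:00 AM + 3 h = Feb 3 1996 8:00 AM.
Feb 3 1996 8:00 AM + 3 h = Feb 3 1996 11:00 AM.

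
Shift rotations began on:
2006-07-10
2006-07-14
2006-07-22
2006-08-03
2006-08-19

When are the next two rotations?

The spacing grows by 4 each time: 4, 8, 12, 16 days.
Next gap: 20 days. 2006-08-19 + 20 days = 2006-09-08.
Next gap: 24 days. 2006-09-08 + 24 days = 2006-10-02.

2006-09-08, 2006-10-02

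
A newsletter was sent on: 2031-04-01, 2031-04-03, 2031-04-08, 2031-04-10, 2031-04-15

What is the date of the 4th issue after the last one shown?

Gaps: 2, 5, 2, 5 days — not constant, but cyclic with period 2.
The events fall on every Tuesday and Thursday.
Next Thursday: 2031-04-17.
Next Tuesday: 2031-04-22.
Next Thursday: 2031-04-24.
Next Tuesday: 2031-04-29.

2031-04-29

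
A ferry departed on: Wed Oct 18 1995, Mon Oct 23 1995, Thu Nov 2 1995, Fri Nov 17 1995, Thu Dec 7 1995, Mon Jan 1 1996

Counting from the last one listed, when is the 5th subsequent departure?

Fri Jul 19 1996

Intervals are 5, 10, 15, 20, 25 days — an arithmetic progression with common difference 5.
Next gap: 30 days. Mon Jan 1 1996 + 30 days = Wed Jan 31 1996.
Next gap: 35 days. Wed Jan 31 1996 + 35 days = Wed Mar 6 1996.
Next gap: 40 days. Wed Mar 6 1996 + 40 days = Mon Apr 15 1996.
Next gap: 45 days. Mon Apr 15 1996 + 45 days = Thu May 30 1996.
Next gap: 50 days. Thu May 30 1996 + 50 days = Fri Jul 19 1996.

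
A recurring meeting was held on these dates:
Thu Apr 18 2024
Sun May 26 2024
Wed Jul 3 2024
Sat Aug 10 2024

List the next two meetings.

The spacing is 38, 38, 38 days — always 38 days.
Sat Aug 10 2024 + 38 days = Tue Sep 17 2024.
Tue Sep 17 2024 + 38 days = Fri Oct 25 2024.

Tue Sep 17 2024, Fri Oct 25 2024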